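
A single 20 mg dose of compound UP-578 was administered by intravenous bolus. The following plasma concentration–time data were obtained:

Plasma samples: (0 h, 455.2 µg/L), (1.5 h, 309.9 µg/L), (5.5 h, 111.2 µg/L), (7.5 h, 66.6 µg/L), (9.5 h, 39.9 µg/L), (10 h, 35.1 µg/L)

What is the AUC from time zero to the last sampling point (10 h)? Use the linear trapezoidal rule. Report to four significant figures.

Trapezoidal AUC_0→10:
  [0→1.5]: (455.2+309.9)/2 × 1.5 = 573.825
  [1.5→5.5]: (309.9+111.2)/2 × 4 = 842.2
  [5.5→7.5]: (111.2+66.6)/2 × 2 = 177.8
  [7.5→9.5]: (66.6+39.9)/2 × 2 = 106.5
  [9.5→10]: (39.9+35.1)/2 × 0.5 = 18.75
  Sum = 1719.075 µg/L·h

AUC = 1719 µg/L·h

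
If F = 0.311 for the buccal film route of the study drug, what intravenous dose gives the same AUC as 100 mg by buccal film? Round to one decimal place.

D_iv = 31.1 mg

Systemic exposure from an extravascular dose = F × D_ev, so the equivalent IV dose is F × D_ev.
D_iv = F × D_ev = 0.311 × 100 = 31.1 mg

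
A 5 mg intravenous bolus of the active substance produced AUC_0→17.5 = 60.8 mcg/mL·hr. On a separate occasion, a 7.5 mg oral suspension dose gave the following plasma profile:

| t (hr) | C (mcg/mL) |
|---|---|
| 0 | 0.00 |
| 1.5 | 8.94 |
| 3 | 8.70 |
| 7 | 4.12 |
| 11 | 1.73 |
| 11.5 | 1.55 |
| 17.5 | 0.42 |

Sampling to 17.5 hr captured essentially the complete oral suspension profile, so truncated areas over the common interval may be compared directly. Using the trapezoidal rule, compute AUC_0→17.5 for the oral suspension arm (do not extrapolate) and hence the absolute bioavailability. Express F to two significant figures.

F = 0.70

Trapezoidal AUC_0→17.5 (oral suspension):
  [0→1.5]: (0.00+8.94)/2 × 1.5 = 6.705
  [1.5→3]: (8.94+8.70)/2 × 1.5 = 13.23
  [3→7]: (8.70+4.12)/2 × 4 = 25.64
  [7→11]: (4.12+1.73)/2 × 4 = 11.7
  [11→11.5]: (1.73+1.55)/2 × 0.5 = 0.82
  [11.5→17.5]: (1.55+0.42)/2 × 6 = 5.91
  Sum = 64.005 mcg/mL·hr
F = (AUC_ev/D_ev)/(AUC_iv/D_iv) = (64.005/7.5)/(60.8/5) = 8.534/12.16 = 0.7018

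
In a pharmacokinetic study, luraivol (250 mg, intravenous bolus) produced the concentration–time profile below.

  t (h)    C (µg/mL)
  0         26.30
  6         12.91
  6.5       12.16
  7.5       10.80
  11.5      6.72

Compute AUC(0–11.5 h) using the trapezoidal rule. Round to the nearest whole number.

AUC = 170 µg/mL·h

Trapezoidal AUC_0→11.5:
  [0→6]: (26.30+12.91)/2 × 6 = 117.63
  [6→6.5]: (12.91+12.16)/2 × 0.5 = 6.2675
  [6.5→7.5]: (12.16+10.80)/2 × 1 = 11.48
  [7.5→11.5]: (10.80+6.72)/2 × 4 = 35.04
  Sum = 170.4175 µg/mL·h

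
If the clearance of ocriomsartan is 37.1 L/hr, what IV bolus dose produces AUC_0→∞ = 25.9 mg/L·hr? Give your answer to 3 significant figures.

Dose_iv = CL × AUC_0→∞
     = 37.1 × 25.9 = 960.89 mg

Dose = 961 mg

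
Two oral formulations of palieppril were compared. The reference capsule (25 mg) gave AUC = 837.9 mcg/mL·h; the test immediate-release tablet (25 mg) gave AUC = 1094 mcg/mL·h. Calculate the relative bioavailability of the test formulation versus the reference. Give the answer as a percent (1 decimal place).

F_rel = (AUC_test/D_test) / (AUC_ref/D_ref)
      = (1094/25) / (837.9/25)
      = 43.76 / 33.516 = 1.3056 = 130.56%

F_rel = 130.6%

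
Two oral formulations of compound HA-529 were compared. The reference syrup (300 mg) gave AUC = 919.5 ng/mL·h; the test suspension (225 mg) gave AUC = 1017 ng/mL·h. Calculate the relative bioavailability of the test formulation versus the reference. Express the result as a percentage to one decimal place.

F_rel = 147.5%

F_rel = (AUC_test/D_test) / (AUC_ref/D_ref)
      = (1017/225) / (919.5/300)
      = 4.52 / 3.065 = 1.4747 = 147.47%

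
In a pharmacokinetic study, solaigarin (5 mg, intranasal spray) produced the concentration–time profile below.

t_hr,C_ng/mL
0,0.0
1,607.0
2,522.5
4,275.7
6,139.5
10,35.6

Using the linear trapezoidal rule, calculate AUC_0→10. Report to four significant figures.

Trapezoidal AUC_0→10:
  [0→1]: (0.0+607.0)/2 × 1 = 303.5
  [1→2]: (607.0+522.5)/2 × 1 = 564.75
  [2→4]: (522.5+275.7)/2 × 2 = 798.2
  [4→6]: (275.7+139.5)/2 × 2 = 415.2
  [6→10]: (139.5+35.6)/2 × 4 = 350.2
  Sum = 2431.85 ng/mL·hr

AUC = 2432 ng/mL·hr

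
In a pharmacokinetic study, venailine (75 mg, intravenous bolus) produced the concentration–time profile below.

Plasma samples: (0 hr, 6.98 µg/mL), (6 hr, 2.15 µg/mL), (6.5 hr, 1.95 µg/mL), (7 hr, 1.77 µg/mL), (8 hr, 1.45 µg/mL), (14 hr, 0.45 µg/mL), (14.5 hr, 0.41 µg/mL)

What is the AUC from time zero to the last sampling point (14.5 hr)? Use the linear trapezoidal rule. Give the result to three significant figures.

Trapezoidal AUC_0→14.5:
  [0→6]: (6.98+2.15)/2 × 6 = 27.39
  [6→6.5]: (2.15+1.95)/2 × 0.5 = 1.025
  [6.5→7]: (1.95+1.77)/2 × 0.5 = 0.93
  [7→8]: (1.77+1.45)/2 × 1 = 1.61
  [8→14]: (1.45+0.45)/2 × 6 = 5.7
  [14→14.5]: (0.45+0.41)/2 × 0.5 = 0.215
  Sum = 36.87 µg/mL·hr

AUC = 36.9 µg/mL·hr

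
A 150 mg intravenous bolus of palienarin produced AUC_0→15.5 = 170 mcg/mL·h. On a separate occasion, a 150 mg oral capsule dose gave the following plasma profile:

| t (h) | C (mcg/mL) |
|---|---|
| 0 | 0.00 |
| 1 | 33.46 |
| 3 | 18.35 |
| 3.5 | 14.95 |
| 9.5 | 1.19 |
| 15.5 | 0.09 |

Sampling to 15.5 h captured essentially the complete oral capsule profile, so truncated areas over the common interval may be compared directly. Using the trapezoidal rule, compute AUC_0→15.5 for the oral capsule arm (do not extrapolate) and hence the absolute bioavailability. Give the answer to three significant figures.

F = 0.760

Trapezoidal AUC_0→15.5 (oral capsule):
  [0→1]: (0.00+33.46)/2 × 1 = 16.73
  [1→3]: (33.46+18.35)/2 × 2 = 51.81
  [3→3.5]: (18.35+14.95)/2 × 0.5 = 8.325
  [3.5→9.5]: (14.95+1.19)/2 × 6 = 48.42
  [9.5→15.5]: (1.19+0.09)/2 × 6 = 3.84
  Sum = 129.125 mcg/mL·h
F = (AUC_ev/D_ev)/(AUC_iv/D_iv) = (129.125/150)/(170/150) = 0.860833/1.13333 = 0.7596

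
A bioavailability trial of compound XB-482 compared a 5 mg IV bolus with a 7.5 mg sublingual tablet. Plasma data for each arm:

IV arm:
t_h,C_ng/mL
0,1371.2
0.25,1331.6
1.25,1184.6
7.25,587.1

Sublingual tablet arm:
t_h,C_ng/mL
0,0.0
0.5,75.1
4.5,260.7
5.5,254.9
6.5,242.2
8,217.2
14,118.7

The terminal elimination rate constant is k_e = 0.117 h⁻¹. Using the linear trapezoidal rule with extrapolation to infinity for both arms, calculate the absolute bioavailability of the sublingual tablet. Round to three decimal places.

Trapezoidal AUC_0→7.25 (IV):
  [0→0.25]: (1371.2+1331.6)/2 × 0.25 = 337.85
  [0.25→1.25]: (1331.6+1184.6)/2 × 1 = 1258.1
  [1.25→7.25]: (1184.6+587.1)/2 × 6 = 5315.1
  Sum = 6911.05 ng/mL·h
IV tail: 587.1/0.117 = 5017.949; AUC_iv,0→∞ = 6911.05 + 5017.949 = 11928.999 ng/mL·h
Trapezoidal AUC_0→14 (sublingual tablet):
  [0→0.5]: (0.0+75.1)/2 × 0.5 = 18.775
  [0.5→4.5]: (75.1+260.7)/2 × 4 = 671.6
  [4.5→5.5]: (260.7+254.9)/2 × 1 = 257.8
  [5.5→6.5]: (254.9+242.2)/2 × 1 = 248.55
  [6.5→8]: (242.2+217.2)/2 × 1.5 = 344.55
  [8→14]: (217.2+118.7)/2 × 6 = 1007.7
  Sum = 2548.975 ng/mL·h
sublingual tablet tail: 118.7/0.117 = 1014.530; AUC_ev,0→∞ = 2548.975 + 1014.530 = 3563.505 ng/mL·h
F = (AUC_ev/D_ev)/(AUC_iv/D_iv) = (3563.505/7.5)/(11928.999/5) = 475.134/2385.7998 = 0.1992

F = 0.199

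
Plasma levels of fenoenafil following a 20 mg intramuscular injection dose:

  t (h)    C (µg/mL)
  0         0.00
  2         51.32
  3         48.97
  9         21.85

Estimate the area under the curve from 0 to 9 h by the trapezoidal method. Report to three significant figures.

AUC = 314 µg/mL·h

Trapezoidal AUC_0→9:
  [0→2]: (0.00+51.32)/2 × 2 = 51.32
  [2→3]: (51.32+48.97)/2 × 1 = 50.145
  [3→9]: (48.97+21.85)/2 × 6 = 212.46
  Sum = 313.925 µg/mL·h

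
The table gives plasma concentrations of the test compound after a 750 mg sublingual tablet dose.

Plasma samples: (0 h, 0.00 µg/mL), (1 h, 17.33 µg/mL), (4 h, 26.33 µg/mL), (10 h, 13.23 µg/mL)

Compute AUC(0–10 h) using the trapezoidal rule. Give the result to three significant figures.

Trapezoidal AUC_0→10:
  [0→1]: (0.00+17.33)/2 × 1 = 8.665
  [1→4]: (17.33+26.33)/2 × 3 = 65.49
  [4→10]: (26.33+13.23)/2 × 6 = 118.68
  Sum = 192.835 µg/mL·h

AUC = 193 µg/mL·h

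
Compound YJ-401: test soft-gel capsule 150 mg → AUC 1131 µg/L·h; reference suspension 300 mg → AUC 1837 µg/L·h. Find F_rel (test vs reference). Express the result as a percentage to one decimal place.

F_rel = 123.1%

F_rel = (AUC_test/D_test) / (AUC_ref/D_ref)
      = (1131/150) / (1837/300)
      = 7.54 / 6.12333 = 1.2314 = 123.14%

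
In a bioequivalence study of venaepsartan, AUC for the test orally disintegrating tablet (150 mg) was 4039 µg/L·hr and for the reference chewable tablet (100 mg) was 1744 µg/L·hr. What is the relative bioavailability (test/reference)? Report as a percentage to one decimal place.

F_rel = 154.4%

F_rel = (AUC_test/D_test) / (AUC_ref/D_ref)
      = (4039/150) / (1744/100)
      = 26.9267 / 17.44 = 1.5440 = 154.40%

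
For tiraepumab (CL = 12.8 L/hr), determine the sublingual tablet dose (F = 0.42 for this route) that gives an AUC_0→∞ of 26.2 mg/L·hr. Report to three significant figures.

Dose = 798 mg

Dose = CL × AUC_0→∞ / F
     = 12.8 × 26.2 / 0.42 = 798.476 mg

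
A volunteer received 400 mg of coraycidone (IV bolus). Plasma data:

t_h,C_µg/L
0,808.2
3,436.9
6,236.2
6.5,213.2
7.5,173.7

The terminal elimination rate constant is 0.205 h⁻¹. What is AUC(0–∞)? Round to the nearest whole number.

Trapezoidal AUC_0→7.5:
  [0→3]: (808.2+436.9)/2 × 3 = 1867.65
  [3→6]: (436.9+236.2)/2 × 3 = 1009.65
  [6→6.5]: (236.2+213.2)/2 × 0.5 = 112.35
  [6.5→7.5]: (213.2+173.7)/2 × 1 = 193.45
  Sum = 3183.1 µg/L·h
Extrapolated tail: C_last / k_e = 173.7 / 0.205 = 847.317
AUC_0→∞ = 3183.1 + 847.317 = 4030.417 µg/L·h

AUC = 4030 µg/L·h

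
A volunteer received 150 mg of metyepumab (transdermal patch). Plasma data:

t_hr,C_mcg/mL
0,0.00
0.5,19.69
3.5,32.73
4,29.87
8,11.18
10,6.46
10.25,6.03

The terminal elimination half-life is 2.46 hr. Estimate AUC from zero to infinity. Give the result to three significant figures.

AUC = 222 mcg/mL·hr

Trapezoidal AUC_0→10.25:
  [0→0.5]: (0.00+19.69)/2 × 0.5 = 4.9225
  [0.5→3.5]: (19.69+32.73)/2 × 3 = 78.63
  [3.5→4]: (32.73+29.87)/2 × 0.5 = 15.65
  [4→8]: (29.87+11.18)/2 × 4 = 82.1
  [8→10]: (11.18+6.46)/2 × 2 = 17.64
  [10→10.25]: (6.46+6.03)/2 × 0.25 = 1.56125
  Sum = 200.50375 mcg/mL·hr
k_e = ln2 / t½ = 0.693147 / 2.46 = 0.2818 hr^-1
Extrapolated tail: C_last / k_e = 6.03 / 0.2818 = 21.398
AUC_0→∞ = 200.50375 + 21.398 = 221.90175 mcg/mL·hr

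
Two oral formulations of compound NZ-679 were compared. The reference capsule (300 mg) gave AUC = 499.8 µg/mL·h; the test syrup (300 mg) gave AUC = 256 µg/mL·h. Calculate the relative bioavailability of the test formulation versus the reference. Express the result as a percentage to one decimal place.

F_rel = (AUC_test/D_test) / (AUC_ref/D_ref)
      = (256/300) / (499.8/300)
      = 0.853333 / 1.666 = 0.5122 = 51.22%

F_rel = 51.2%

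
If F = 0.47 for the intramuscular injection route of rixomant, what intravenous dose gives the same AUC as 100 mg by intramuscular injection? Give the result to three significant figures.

D_iv = 47.0 mg

Systemic exposure from an extravascular dose = F × D_ev, so the equivalent IV dose is F × D_ev.
D_iv = F × D_ev = 0.47 × 100 = 47 mg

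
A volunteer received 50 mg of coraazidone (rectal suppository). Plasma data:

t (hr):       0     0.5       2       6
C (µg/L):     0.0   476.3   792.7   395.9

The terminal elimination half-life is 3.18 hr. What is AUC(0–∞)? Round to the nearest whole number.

Trapezoidal AUC_0→6:
  [0→0.5]: (0.0+476.3)/2 × 0.5 = 119.075
  [0.5→2]: (476.3+792.7)/2 × 1.5 = 951.75
  [2→6]: (792.7+395.9)/2 × 4 = 2377.2
  Sum = 3448.025 µg/L·hr
k_e = ln2 / t½ = 0.693147 / 3.18 = 0.2180 hr^-1
Extrapolated tail: C_last / k_e = 395.9 / 0.218 = 1816.055
AUC_0→∞ = 3448.025 + 1816.055 = 5264.08 µg/L·hr

AUC = 5264 µg/L·hr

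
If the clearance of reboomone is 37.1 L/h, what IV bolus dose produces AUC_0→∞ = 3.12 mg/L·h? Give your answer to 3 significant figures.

Dose_iv = CL × AUC_0→∞
     = 37.1 × 3.12 = 115.752 mg

Dose = 116 mg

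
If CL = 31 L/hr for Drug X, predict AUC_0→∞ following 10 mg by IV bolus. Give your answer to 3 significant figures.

AUC_0→∞ = Dose_iv / CL
        = 10 / 31 = 0.322581 mg/L·hr

AUC = 0.323 mg/L·hr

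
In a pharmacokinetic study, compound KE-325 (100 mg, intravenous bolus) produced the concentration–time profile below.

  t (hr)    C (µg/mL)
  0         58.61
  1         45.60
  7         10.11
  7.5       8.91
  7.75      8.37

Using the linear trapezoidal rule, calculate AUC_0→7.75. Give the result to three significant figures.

AUC = 226 µg/mL·hr

Trapezoidal AUC_0→7.75:
  [0→1]: (58.61+45.60)/2 × 1 = 52.105
  [1→7]: (45.60+10.11)/2 × 6 = 167.13
  [7→7.5]: (10.11+8.91)/2 × 0.5 = 4.755
  [7.5→7.75]: (8.91+8.37)/2 × 0.25 = 2.16
  Sum = 226.15 µg/mL·hr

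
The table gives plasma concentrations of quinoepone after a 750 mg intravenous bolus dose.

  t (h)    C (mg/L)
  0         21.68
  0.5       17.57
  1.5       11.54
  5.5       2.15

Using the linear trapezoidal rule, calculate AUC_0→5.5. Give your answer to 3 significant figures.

Trapezoidal AUC_0→5.5:
  [0→0.5]: (21.68+17.57)/2 × 0.5 = 9.8125
  [0.5→1.5]: (17.57+11.54)/2 × 1 = 14.555
  [1.5→5.5]: (11.54+2.15)/2 × 4 = 27.38
  Sum = 51.7475 mg/L·h

AUC = 51.7 mg/L·h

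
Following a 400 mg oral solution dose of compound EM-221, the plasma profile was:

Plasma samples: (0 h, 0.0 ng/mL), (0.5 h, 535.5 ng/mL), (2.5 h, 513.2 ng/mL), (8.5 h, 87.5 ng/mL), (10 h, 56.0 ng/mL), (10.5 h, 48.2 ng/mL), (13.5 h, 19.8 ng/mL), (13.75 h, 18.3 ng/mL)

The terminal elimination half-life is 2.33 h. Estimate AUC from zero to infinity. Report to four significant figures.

Trapezoidal AUC_0→13.75:
  [0→0.5]: (0.0+535.5)/2 × 0.5 = 133.875
  [0.5→2.5]: (535.5+513.2)/2 × 2 = 1048.7
  [2.5→8.5]: (513.2+87.5)/2 × 6 = 1802.1
  [8.5→10]: (87.5+56.0)/2 × 1.5 = 107.625
  [10→10.5]: (56.0+48.2)/2 × 0.5 = 26.05
  [10.5→13.5]: (48.2+19.8)/2 × 3 = 102.0
  [13.5→13.75]: (19.8+18.3)/2 × 0.25 = 4.7625
  Sum = 3225.1125 ng/mL·h
k_e = ln2 / t½ = 0.693147 / 2.33 = 0.2975 h^-1
Extrapolated tail: C_last / k_e = 18.3 / 0.2975 = 61.513
AUC_0→∞ = 3225.1125 + 61.513 = 3286.6255 ng/mL·h

AUC = 3287 ng/mL·h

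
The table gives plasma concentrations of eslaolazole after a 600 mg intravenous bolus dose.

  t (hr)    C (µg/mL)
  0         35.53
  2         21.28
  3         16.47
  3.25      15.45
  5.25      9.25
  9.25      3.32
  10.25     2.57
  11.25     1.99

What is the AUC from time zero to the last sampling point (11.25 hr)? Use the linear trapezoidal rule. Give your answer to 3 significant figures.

AUC = 135 µg/mL·hr

Trapezoidal AUC_0→11.25:
  [0→2]: (35.53+21.28)/2 × 2 = 56.81
  [2→3]: (21.28+16.47)/2 × 1 = 18.875
  [3→3.25]: (16.47+15.45)/2 × 0.25 = 3.99
  [3.25→5.25]: (15.45+9.25)/2 × 2 = 24.7
  [5.25→9.25]: (9.25+3.32)/2 × 4 = 25.14
  [9.25→10.25]: (3.32+2.57)/2 × 1 = 2.945
  [10.25→11.25]: (2.57+1.99)/2 × 1 = 2.28
  Sum = 134.74 µg/mL·hr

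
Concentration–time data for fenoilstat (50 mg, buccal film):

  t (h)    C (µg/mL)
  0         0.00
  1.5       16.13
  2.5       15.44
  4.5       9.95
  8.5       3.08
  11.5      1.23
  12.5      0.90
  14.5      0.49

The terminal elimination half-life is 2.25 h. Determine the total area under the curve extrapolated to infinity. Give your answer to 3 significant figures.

Trapezoidal AUC_0→14.5:
  [0→1.5]: (0.00+16.13)/2 × 1.5 = 12.0975
  [1.5→2.5]: (16.13+15.44)/2 × 1 = 15.785
  [2.5→4.5]: (15.44+9.95)/2 × 2 = 25.39
  [4.5→8.5]: (9.95+3.08)/2 × 4 = 26.06
  [8.5→11.5]: (3.08+1.23)/2 × 3 = 6.465
  [11.5→12.5]: (1.23+0.90)/2 × 1 = 1.065
  [12.5→14.5]: (0.90+0.49)/2 × 2 = 1.39
  Sum = 88.2525 µg/mL·h
k_e = ln2 / t½ = 0.693147 / 2.25 = 0.3081 h^-1
Extrapolated tail: C_last / k_e = 0.49 / 0.3081 = 1.590
AUC_0→∞ = 88.2525 + 1.590 = 89.8425 µg/mL·h

AUC = 89.8 µg/mL·h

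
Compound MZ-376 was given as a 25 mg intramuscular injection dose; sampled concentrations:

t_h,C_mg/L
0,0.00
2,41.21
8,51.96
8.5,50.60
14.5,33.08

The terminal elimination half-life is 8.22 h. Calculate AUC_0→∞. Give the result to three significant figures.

AUC = 990 mg/L·h

Trapezoidal AUC_0→14.5:
  [0→2]: (0.00+41.21)/2 × 2 = 41.21
  [2→8]: (41.21+51.96)/2 × 6 = 279.51
  [8→8.5]: (51.96+50.60)/2 × 0.5 = 25.64
  [8.5→14.5]: (50.60+33.08)/2 × 6 = 251.04
  Sum = 597.4 mg/L·h
k_e = ln2 / t½ = 0.693147 / 8.22 = 0.0843 h^-1
Extrapolated tail: C_last / k_e = 33.08 / 0.0843 = 392.408
AUC_0→∞ = 597.4 + 392.408 = 989.808 mg/L·h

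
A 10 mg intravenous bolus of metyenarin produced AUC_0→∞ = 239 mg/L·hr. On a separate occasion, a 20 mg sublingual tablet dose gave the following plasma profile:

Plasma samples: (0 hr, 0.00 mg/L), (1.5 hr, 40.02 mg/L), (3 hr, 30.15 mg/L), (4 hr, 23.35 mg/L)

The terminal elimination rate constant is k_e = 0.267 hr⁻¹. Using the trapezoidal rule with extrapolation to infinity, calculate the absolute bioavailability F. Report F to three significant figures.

F = 0.412

Trapezoidal AUC_0→4 (sublingual tablet):
  [0→1.5]: (0.00+40.02)/2 × 1.5 = 30.015
  [1.5→3]: (40.02+30.15)/2 × 1.5 = 52.6275
  [3→4]: (30.15+23.35)/2 × 1 = 26.75
  Sum = 109.3925 mg/L·hr
Tail: C_last/k_e = 23.35/0.267 = 87.453
AUC_0→∞ (sublingual tablet) = 109.3925 + 87.453 = 196.8455 mg/L·hr
F = (AUC_ev/D_ev)/(AUC_iv/D_iv) = (196.8455/20)/(239/10) = 9.842275/23.9 = 0.4118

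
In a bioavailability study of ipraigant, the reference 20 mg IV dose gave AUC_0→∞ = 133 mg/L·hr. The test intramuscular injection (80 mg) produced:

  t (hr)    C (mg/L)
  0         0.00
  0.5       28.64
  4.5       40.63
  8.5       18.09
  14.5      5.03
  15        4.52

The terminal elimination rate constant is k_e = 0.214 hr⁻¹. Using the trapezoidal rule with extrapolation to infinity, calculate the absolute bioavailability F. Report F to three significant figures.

Trapezoidal AUC_0→15 (intramuscular injection):
  [0→0.5]: (0.00+28.64)/2 × 0.5 = 7.16
  [0.5→4.5]: (28.64+40.63)/2 × 4 = 138.54
  [4.5→8.5]: (40.63+18.09)/2 × 4 = 117.44
  [8.5→14.5]: (18.09+5.03)/2 × 6 = 69.36
  [14.5→15]: (5.03+4.52)/2 × 0.5 = 2.3875
  Sum = 334.8875 mg/L·hr
Tail: C_last/k_e = 4.52/0.214 = 21.121
AUC_0→∞ (intramuscular injection) = 334.8875 + 21.121 = 356.0085 mg/L·hr
F = (AUC_ev/D_ev)/(AUC_iv/D_iv) = (356.0085/80)/(133/20) = 4.45011/6.65 = 0.6692

F = 0.669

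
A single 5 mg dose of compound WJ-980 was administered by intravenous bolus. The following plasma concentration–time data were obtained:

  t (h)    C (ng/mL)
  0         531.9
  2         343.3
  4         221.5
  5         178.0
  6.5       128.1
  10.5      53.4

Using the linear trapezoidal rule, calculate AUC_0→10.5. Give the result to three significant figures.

AUC = 2230 ng/mL·h

Trapezoidal AUC_0→10.5:
  [0→2]: (531.9+343.3)/2 × 2 = 875.2
  [2→4]: (343.3+221.5)/2 × 2 = 564.8
  [4→5]: (221.5+178.0)/2 × 1 = 199.75
  [5→6.5]: (178.0+128.1)/2 × 1.5 = 229.575
  [6.5→10.5]: (128.1+53.4)/2 × 4 = 363.0
  Sum = 2232.325 ng/mL·h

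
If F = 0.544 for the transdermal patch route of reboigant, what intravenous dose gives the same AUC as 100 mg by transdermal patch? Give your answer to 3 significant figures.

D_iv = 54.4 mg

Systemic exposure from an extravascular dose = F × D_ev, so the equivalent IV dose is F × D_ev.
D_iv = F × D_ev = 0.544 × 100 = 54.4 mg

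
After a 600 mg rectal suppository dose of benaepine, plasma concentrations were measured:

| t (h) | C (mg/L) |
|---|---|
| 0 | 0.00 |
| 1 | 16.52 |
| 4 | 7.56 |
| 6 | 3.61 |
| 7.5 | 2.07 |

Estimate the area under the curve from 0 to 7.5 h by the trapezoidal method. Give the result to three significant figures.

Trapezoidal AUC_0→7.5:
  [0→1]: (0.00+16.52)/2 × 1 = 8.26
  [1→4]: (16.52+7.56)/2 × 3 = 36.12
  [4→6]: (7.56+3.61)/2 × 2 = 11.17
  [6→7.5]: (3.61+2.07)/2 × 1.5 = 4.26
  Sum = 59.81 mg/L·h

AUC = 59.8 mg/L·h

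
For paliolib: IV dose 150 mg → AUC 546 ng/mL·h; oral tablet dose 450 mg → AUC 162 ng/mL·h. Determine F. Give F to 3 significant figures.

F = (AUC_ev / D_ev) / (AUC_iv / D_iv)
  = (162/450) / (546/150)
  = 0.36 / 3.64 = 0.0989

F = 0.0989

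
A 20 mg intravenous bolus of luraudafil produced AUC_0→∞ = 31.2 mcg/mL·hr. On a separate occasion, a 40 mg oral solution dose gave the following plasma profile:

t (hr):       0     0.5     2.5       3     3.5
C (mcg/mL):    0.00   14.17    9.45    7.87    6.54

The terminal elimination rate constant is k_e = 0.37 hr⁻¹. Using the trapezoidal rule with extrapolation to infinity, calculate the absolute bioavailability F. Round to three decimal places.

F = 0.846

Trapezoidal AUC_0→3.5 (oral solution):
  [0→0.5]: (0.00+14.17)/2 × 0.5 = 3.5425
  [0.5→2.5]: (14.17+9.45)/2 × 2 = 23.62
  [2.5→3]: (9.45+7.87)/2 × 0.5 = 4.33
  [3→3.5]: (7.87+6.54)/2 × 0.5 = 3.6025
  Sum = 35.095 mcg/mL·hr
Tail: C_last/k_e = 6.54/0.37 = 17.676
AUC_0→∞ (oral solution) = 35.095 + 17.676 = 52.771 mcg/mL·hr
F = (AUC_ev/D_ev)/(AUC_iv/D_iv) = (52.771/40)/(31.2/20) = 1.319275/1.56 = 0.8457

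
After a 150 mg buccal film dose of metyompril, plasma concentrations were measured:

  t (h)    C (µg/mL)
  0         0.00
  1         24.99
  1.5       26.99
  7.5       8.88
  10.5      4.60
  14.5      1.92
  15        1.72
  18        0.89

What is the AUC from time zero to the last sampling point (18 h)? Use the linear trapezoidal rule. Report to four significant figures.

Trapezoidal AUC_0→18:
  [0→1]: (0.00+24.99)/2 × 1 = 12.495
  [1→1.5]: (24.99+26.99)/2 × 0.5 = 12.995
  [1.5→7.5]: (26.99+8.88)/2 × 6 = 107.61
  [7.5→10.5]: (8.88+4.60)/2 × 3 = 20.22
  [10.5→14.5]: (4.60+1.92)/2 × 4 = 13.04
  [14.5→15]: (1.92+1.72)/2 × 0.5 = 0.91
  [15→18]: (1.72+0.89)/2 × 3 = 3.915
  Sum = 171.185 µg/mL·h

AUC = 171.2 µg/mL·h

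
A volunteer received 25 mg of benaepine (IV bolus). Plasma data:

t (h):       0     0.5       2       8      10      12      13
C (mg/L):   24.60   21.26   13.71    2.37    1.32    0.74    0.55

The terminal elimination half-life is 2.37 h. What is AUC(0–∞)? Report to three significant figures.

AUC = 94.2 mg/L·h

Trapezoidal AUC_0→13:
  [0→0.5]: (24.60+21.26)/2 × 0.5 = 11.465
  [0.5→2]: (21.26+13.71)/2 × 1.5 = 26.2275
  [2→8]: (13.71+2.37)/2 × 6 = 48.24
  [8→10]: (2.37+1.32)/2 × 2 = 3.69
  [10→12]: (1.32+0.74)/2 × 2 = 2.06
  [12→13]: (0.74+0.55)/2 × 1 = 0.645
  Sum = 92.3275 mg/L·h
k_e = ln2 / t½ = 0.693147 / 2.37 = 0.2925 h^-1
Extrapolated tail: C_last / k_e = 0.55 / 0.2925 = 1.880
AUC_0→∞ = 92.3275 + 1.880 = 94.2075 mg/L·h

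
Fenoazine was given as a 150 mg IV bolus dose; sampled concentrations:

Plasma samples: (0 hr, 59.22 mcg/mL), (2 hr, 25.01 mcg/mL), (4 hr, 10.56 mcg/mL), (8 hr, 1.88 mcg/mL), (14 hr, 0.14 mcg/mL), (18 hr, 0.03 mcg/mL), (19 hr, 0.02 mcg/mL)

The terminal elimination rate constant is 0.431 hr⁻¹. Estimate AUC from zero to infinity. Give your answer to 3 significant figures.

Trapezoidal AUC_0→19:
  [0→2]: (59.22+25.01)/2 × 2 = 84.23
  [2→4]: (25.01+10.56)/2 × 2 = 35.57
  [4→8]: (10.56+1.88)/2 × 4 = 24.88
  [8→14]: (1.88+0.14)/2 × 6 = 6.06
  [14→18]: (0.14+0.03)/2 × 4 = 0.34
  [18→19]: (0.03+0.02)/2 × 1 = 0.025
  Sum = 151.105 mcg/mL·hr
Extrapolated tail: C_last / k_e = 0.02 / 0.431 = 0.046
AUC_0→∞ = 151.105 + 0.046 = 151.151 mcg/mL·hr

AUC = 151 mcg/mL·hr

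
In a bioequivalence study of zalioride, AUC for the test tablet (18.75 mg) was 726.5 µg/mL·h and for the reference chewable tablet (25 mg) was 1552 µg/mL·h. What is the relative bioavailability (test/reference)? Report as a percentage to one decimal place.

F_rel = (AUC_test/D_test) / (AUC_ref/D_ref)
      = (726.5/18.75) / (1552/25)
      = 38.7467 / 62.08 = 0.6241 = 62.41%

F_rel = 62.4%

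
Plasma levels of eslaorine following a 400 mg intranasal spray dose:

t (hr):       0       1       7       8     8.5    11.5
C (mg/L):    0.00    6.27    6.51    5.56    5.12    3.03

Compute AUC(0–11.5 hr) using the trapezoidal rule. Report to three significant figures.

AUC = 62.4 mg/L·hr

Trapezoidal AUC_0→11.5:
  [0→1]: (0.00+6.27)/2 × 1 = 3.135
  [1→7]: (6.27+6.51)/2 × 6 = 38.34
  [7→8]: (6.51+5.56)/2 × 1 = 6.035
  [8→8.5]: (5.56+5.12)/2 × 0.5 = 2.67
  [8.5→11.5]: (5.12+3.03)/2 × 3 = 12.225
  Sum = 62.405 mg/L·hr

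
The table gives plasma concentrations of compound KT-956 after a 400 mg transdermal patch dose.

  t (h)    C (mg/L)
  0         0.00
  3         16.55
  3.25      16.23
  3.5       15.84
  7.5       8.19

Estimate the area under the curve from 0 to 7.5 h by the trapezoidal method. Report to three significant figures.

AUC = 81.0 mg/L·h

Trapezoidal AUC_0→7.5:
  [0→3]: (0.00+16.55)/2 × 3 = 24.825
  [3→3.25]: (16.55+16.23)/2 × 0.25 = 4.0975
  [3.25→3.5]: (16.23+15.84)/2 × 0.25 = 4.00875
  [3.5→7.5]: (15.84+8.19)/2 × 4 = 48.06
  Sum = 80.99125 mg/L·h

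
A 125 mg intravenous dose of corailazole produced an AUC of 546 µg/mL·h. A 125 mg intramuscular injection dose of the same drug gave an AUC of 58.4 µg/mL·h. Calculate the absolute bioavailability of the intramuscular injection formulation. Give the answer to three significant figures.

F = 0.107

F = (AUC_ev / D_ev) / (AUC_iv / D_iv)
  = (58.4/125) / (546/125)
  = 0.4672 / 4.368 = 0.1070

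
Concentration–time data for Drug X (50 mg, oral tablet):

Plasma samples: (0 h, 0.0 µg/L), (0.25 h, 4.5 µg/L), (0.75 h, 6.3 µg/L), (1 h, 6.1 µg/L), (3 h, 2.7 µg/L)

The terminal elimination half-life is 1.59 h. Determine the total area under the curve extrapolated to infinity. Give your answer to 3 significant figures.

Trapezoidal AUC_0→3:
  [0→0.25]: (0.0+4.5)/2 × 0.25 = 0.5625
  [0.25→0.75]: (4.5+6.3)/2 × 0.5 = 2.7
  [0.75→1]: (6.3+6.1)/2 × 0.25 = 1.55
  [1→3]: (6.1+2.7)/2 × 2 = 8.8
  Sum = 13.6125 µg/L·h
k_e = ln2 / t½ = 0.693147 / 1.59 = 0.4359 h^-1
Extrapolated tail: C_last / k_e = 2.7 / 0.4359 = 6.194
AUC_0→∞ = 13.6125 + 6.194 = 19.8065 µg/L·h

AUC = 19.8 µg/L·h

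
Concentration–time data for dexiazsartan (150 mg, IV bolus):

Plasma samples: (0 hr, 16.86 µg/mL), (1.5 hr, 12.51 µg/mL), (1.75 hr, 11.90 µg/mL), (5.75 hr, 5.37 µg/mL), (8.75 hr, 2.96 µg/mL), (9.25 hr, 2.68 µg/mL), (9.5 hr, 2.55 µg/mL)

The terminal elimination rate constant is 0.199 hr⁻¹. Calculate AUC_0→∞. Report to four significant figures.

AUC = 86.99 µg/mL·hr

Trapezoidal AUC_0→9.5:
  [0→1.5]: (16.86+12.51)/2 × 1.5 = 22.0275
  [1.5→1.75]: (12.51+11.90)/2 × 0.25 = 3.05125
  [1.75→5.75]: (11.90+5.37)/2 × 4 = 34.54
  [5.75→8.75]: (5.37+2.96)/2 × 3 = 12.495
  [8.75→9.25]: (2.96+2.68)/2 × 0.5 = 1.41
  [9.25→9.5]: (2.68+2.55)/2 × 0.25 = 0.65375
  Sum = 74.1775 µg/mL·hr
Extrapolated tail: C_last / k_e = 2.55 / 0.199 = 12.814
AUC_0→∞ = 74.1775 + 12.814 = 86.9915 µg/mL·hr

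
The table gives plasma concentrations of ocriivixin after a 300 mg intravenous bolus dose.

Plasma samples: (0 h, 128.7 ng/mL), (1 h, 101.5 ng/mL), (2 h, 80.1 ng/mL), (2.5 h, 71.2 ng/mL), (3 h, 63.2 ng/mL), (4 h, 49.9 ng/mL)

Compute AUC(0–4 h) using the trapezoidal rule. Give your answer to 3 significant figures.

AUC = 334 ng/mL·h

Trapezoidal AUC_0→4:
  [0→1]: (128.7+101.5)/2 × 1 = 115.1
  [1→2]: (101.5+80.1)/2 × 1 = 90.8
  [2→2.5]: (80.1+71.2)/2 × 0.5 = 37.825
  [2.5→3]: (71.2+63.2)/2 × 0.5 = 33.6
  [3→4]: (63.2+49.9)/2 × 1 = 56.55
  Sum = 333.875 ng/mL·h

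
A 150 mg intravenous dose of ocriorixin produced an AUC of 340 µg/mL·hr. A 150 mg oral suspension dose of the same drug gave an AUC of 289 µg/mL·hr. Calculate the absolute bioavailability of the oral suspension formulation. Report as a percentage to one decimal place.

F = 85.0%

F = (AUC_ev / D_ev) / (AUC_iv / D_iv)
  = (289/150) / (340/150)
  = 1.92667 / 2.26667 = 0.8500
  = 85.00%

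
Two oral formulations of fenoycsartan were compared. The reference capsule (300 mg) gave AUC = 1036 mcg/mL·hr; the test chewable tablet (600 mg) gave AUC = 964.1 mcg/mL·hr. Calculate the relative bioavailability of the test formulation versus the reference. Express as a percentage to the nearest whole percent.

F_rel = 47%

F_rel = (AUC_test/D_test) / (AUC_ref/D_ref)
      = (964.1/600) / (1036/300)
      = 1.60683 / 3.45333 = 0.4653 = 46.53%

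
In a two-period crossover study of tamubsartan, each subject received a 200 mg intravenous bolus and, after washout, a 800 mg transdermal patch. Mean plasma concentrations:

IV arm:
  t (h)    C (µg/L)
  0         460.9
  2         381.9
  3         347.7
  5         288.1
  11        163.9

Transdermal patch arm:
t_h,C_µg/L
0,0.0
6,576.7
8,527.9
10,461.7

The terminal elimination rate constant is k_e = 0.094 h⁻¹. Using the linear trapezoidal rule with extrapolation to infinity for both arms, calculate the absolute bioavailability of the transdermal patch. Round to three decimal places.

Trapezoidal AUC_0→11 (IV):
  [0→2]: (460.9+381.9)/2 × 2 = 842.8
  [2→3]: (381.9+347.7)/2 × 1 = 364.8
  [3→5]: (347.7+288.1)/2 × 2 = 635.8
  [5→11]: (288.1+163.9)/2 × 6 = 1356.0
  Sum = 3199.4 µg/L·h
IV tail: 163.9/0.094 = 1743.617; AUC_iv,0→∞ = 3199.4 + 1743.617 = 4943.017 µg/L·h
Trapezoidal AUC_0→10 (transdermal patch):
  [0→6]: (0.0+576.7)/2 × 6 = 1730.1
  [6→8]: (576.7+527.9)/2 × 2 = 1104.6
  [8→10]: (527.9+461.7)/2 × 2 = 989.6
  Sum = 3824.3 µg/L·h
transdermal patch tail: 461.7/0.094 = 4911.702; AUC_ev,0→∞ = 3824.3 + 4911.702 = 8736.002 µg/L·h
F = (AUC_ev/D_ev)/(AUC_iv/D_iv) = (8736.002/800)/(4943.017/200) = 10.92/24.715085 = 0.4418

F = 0.442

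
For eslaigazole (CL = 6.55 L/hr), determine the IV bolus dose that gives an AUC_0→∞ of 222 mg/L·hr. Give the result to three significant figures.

Dose = 1450 mg

Dose_iv = CL × AUC_0→∞
     = 6.55 × 222 = 1454.1 mg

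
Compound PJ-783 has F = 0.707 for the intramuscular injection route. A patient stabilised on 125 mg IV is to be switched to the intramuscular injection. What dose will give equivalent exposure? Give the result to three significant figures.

D_intramuscular = 177 mg

For equal systemic exposure: F × D_ev = D_iv
D_ev = D_iv / F = 125 / 0.707 = 176.803 mg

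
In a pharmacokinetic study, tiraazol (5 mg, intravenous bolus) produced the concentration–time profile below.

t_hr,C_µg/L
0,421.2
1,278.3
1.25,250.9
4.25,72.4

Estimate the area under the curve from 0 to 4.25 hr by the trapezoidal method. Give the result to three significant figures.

AUC = 901 µg/L·hr

Trapezoidal AUC_0→4.25:
  [0→1]: (421.2+278.3)/2 × 1 = 349.75
  [1→1.25]: (278.3+250.9)/2 × 0.25 = 66.15
  [1.25→4.25]: (250.9+72.4)/2 × 3 = 484.95
  Sum = 900.85 µg/L·hr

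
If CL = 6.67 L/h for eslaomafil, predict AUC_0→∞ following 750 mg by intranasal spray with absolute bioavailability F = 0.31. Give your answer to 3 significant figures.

AUC = 34.9 mg/L·h

AUC_0→∞ = F × Dose / CL
        = 0.31 × 750 / 6.67 = 34.8576 mg/L·h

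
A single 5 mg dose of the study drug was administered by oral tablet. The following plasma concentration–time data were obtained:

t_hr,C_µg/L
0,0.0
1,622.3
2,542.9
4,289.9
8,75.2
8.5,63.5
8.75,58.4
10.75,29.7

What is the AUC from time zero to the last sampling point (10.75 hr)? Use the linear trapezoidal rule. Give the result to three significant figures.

AUC = 2590 µg/L·hr

Trapezoidal AUC_0→10.75:
  [0→1]: (0.0+622.3)/2 × 1 = 311.15
  [1→2]: (622.3+542.9)/2 × 1 = 582.6
  [2→4]: (542.9+289.9)/2 × 2 = 832.8
  [4→8]: (289.9+75.2)/2 × 4 = 730.2
  [8→8.5]: (75.2+63.5)/2 × 0.5 = 34.675
  [8.5→8.75]: (63.5+58.4)/2 × 0.25 = 15.2375
  [8.75→10.75]: (58.4+29.7)/2 × 2 = 88.1
  Sum = 2594.7625 µg/L·hr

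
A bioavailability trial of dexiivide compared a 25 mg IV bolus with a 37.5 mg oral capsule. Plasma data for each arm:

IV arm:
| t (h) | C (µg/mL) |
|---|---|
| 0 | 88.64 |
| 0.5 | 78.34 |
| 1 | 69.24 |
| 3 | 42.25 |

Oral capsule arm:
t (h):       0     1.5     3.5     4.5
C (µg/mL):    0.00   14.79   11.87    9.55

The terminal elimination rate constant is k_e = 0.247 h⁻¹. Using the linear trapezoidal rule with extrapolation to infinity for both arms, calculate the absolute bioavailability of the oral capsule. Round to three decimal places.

Trapezoidal AUC_0→3 (IV):
  [0→0.5]: (88.64+78.34)/2 × 0.5 = 41.745
  [0.5→1]: (78.34+69.24)/2 × 0.5 = 36.895
  [1→3]: (69.24+42.25)/2 × 2 = 111.49
  Sum = 190.13 µg/mL·h
IV tail: 42.25/0.247 = 171.053; AUC_iv,0→∞ = 190.13 + 171.053 = 361.183 µg/mL·h
Trapezoidal AUC_0→4.5 (oral capsule):
  [0→1.5]: (0.00+14.79)/2 × 1.5 = 11.0925
  [1.5→3.5]: (14.79+11.87)/2 × 2 = 26.66
  [3.5→4.5]: (11.87+9.55)/2 × 1 = 10.71
  Sum = 48.4625 µg/mL·h
oral capsule tail: 9.55/0.247 = 38.664; AUC_ev,0→∞ = 48.4625 + 38.664 = 87.1265 µg/mL·h
F = (AUC_ev/D_ev)/(AUC_iv/D_iv) = (87.1265/37.5)/(361.183/25) = 2.32337/14.44732 = 0.1608

F = 0.161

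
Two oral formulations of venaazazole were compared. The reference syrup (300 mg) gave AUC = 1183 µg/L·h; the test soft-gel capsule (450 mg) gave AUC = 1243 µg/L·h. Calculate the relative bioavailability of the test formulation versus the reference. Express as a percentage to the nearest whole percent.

F_rel = 70%

F_rel = (AUC_test/D_test) / (AUC_ref/D_ref)
      = (1243/450) / (1183/300)
      = 2.76222 / 3.94333 = 0.7005 = 70.05%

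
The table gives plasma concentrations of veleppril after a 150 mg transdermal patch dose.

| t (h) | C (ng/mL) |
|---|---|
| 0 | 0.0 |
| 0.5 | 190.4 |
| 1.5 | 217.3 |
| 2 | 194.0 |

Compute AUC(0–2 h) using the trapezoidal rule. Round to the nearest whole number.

AUC = 354 ng/mL·h

Trapezoidal AUC_0→2:
  [0→0.5]: (0.0+190.4)/2 × 0.5 = 47.6
  [0.5→1.5]: (190.4+217.3)/2 × 1 = 203.85
  [1.5→2]: (217.3+194.0)/2 × 0.5 = 102.825
  Sum = 354.275 ng/mL·h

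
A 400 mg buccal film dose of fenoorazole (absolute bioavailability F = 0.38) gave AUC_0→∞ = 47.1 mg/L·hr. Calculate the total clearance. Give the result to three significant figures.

CL = F × Dose / AUC_0→∞
   = 0.38 × 400 / 47.1 = 3.22718 L/hr

CL = 3.23 L/hr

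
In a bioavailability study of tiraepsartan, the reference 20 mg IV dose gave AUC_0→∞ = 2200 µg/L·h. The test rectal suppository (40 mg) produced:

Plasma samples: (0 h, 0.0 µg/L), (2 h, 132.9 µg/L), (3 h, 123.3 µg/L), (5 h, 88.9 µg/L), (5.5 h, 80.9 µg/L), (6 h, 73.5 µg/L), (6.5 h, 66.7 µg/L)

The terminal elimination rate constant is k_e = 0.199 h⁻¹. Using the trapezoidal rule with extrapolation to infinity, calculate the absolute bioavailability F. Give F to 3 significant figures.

F = 0.210

Trapezoidal AUC_0→6.5 (rectal suppository):
  [0→2]: (0.0+132.9)/2 × 2 = 132.9
  [2→3]: (132.9+123.3)/2 × 1 = 128.1
  [3→5]: (123.3+88.9)/2 × 2 = 212.2
  [5→5.5]: (88.9+80.9)/2 × 0.5 = 42.45
  [5.5→6]: (80.9+73.5)/2 × 0.5 = 38.6
  [6→6.5]: (73.5+66.7)/2 × 0.5 = 35.05
  Sum = 589.3 µg/L·h
Tail: C_last/k_e = 66.7/0.199 = 335.176
AUC_0→∞ (rectal suppository) = 589.3 + 335.176 = 924.476 µg/L·h
F = (AUC_ev/D_ev)/(AUC_iv/D_iv) = (924.476/40)/(2200/20) = 23.1119/110 = 0.2101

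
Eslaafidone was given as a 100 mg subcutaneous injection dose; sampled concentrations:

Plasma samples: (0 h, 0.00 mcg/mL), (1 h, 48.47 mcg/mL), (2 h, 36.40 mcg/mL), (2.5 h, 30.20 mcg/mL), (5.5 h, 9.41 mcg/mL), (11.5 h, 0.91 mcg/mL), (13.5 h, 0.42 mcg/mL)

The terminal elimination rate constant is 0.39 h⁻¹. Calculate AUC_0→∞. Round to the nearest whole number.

AUC = 176 mcg/mL·h

Trapezoidal AUC_0→13.5:
  [0→1]: (0.00+48.47)/2 × 1 = 24.235
  [1→2]: (48.47+36.40)/2 × 1 = 42.435
  [2→2.5]: (36.40+30.20)/2 × 0.5 = 16.65
  [2.5→5.5]: (30.20+9.41)/2 × 3 = 59.415
  [5.5→11.5]: (9.41+0.91)/2 × 6 = 30.96
  [11.5→13.5]: (0.91+0.42)/2 × 2 = 1.33
  Sum = 175.025 mcg/mL·h
Extrapolated tail: C_last / k_e = 0.42 / 0.39 = 1.077
AUC_0→∞ = 175.025 + 1.077 = 176.102 mcg/mL·h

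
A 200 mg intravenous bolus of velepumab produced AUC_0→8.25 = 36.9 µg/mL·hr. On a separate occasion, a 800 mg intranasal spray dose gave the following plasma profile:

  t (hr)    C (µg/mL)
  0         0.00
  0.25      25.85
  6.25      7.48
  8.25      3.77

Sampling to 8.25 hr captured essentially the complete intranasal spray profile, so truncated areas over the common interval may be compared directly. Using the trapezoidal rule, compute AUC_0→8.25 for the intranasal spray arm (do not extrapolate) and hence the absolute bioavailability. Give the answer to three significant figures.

Trapezoidal AUC_0→8.25 (intranasal spray):
  [0→0.25]: (0.00+25.85)/2 × 0.25 = 3.23125
  [0.25→6.25]: (25.85+7.48)/2 × 6 = 99.99
  [6.25→8.25]: (7.48+3.77)/2 × 2 = 11.25
  Sum = 114.47125 µg/mL·hr
F = (AUC_ev/D_ev)/(AUC_iv/D_iv) = (114.47125/800)/(36.9/200) = 0.143089/0.1845 = 0.7756

F = 0.776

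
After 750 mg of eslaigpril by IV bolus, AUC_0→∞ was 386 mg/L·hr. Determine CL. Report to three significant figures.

CL = Dose_iv / AUC_0→∞
   = 750 / 386 = 1.94301 L/hr

CL = 1.94 L/hr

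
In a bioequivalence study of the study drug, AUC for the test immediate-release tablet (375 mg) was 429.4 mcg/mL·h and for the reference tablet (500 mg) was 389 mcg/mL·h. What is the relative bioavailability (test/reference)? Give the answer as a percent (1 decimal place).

F_rel = (AUC_test/D_test) / (AUC_ref/D_ref)
      = (429.4/375) / (389/500)
      = 1.14507 / 0.778 = 1.4718 = 147.18%

F_rel = 147.2%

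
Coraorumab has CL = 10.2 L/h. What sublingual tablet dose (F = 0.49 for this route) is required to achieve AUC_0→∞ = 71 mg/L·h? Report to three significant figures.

Dose = 1480 mg

Dose = CL × AUC_0→∞ / F
     = 10.2 × 71 / 0.49 = 1477.96 mg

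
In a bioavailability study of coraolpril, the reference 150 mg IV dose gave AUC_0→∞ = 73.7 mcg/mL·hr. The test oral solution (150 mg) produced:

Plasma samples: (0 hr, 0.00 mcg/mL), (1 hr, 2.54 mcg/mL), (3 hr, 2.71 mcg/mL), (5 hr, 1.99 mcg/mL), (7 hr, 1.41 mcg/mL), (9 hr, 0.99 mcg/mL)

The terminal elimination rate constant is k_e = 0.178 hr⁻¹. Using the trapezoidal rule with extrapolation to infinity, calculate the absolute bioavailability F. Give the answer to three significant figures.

F = 0.306

Trapezoidal AUC_0→9 (oral solution):
  [0→1]: (0.00+2.54)/2 × 1 = 1.27
  [1→3]: (2.54+2.71)/2 × 2 = 5.25
  [3→5]: (2.71+1.99)/2 × 2 = 4.7
  [5→7]: (1.99+1.41)/2 × 2 = 3.4
  [7→9]: (1.41+0.99)/2 × 2 = 2.4
  Sum = 17.02 mcg/mL·hr
Tail: C_last/k_e = 0.99/0.178 = 5.562
AUC_0→∞ (oral solution) = 17.02 + 5.562 = 22.582 mcg/mL·hr
F = (AUC_ev/D_ev)/(AUC_iv/D_iv) = (22.582/150)/(73.7/150) = 0.150547/0.491333 = 0.3064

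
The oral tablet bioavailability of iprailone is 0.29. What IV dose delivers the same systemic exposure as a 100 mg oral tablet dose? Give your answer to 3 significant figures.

D_iv = 29.0 mg

Systemic exposure from an extravascular dose = F × D_ev, so the equivalent IV dose is F × D_ev.
D_iv = F × D_ev = 0.29 × 100 = 29 mg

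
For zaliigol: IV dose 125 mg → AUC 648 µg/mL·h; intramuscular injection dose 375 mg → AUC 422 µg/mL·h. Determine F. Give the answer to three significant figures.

F = (AUC_ev / D_ev) / (AUC_iv / D_iv)
  = (422/375) / (648/125)
  = 1.12533 / 5.184 = 0.2171

F = 0.217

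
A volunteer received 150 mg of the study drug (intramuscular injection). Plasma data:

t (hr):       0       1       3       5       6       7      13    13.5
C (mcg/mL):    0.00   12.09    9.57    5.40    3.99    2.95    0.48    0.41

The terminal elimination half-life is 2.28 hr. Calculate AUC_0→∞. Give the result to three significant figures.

Trapezoidal AUC_0→13.5:
  [0→1]: (0.00+12.09)/2 × 1 = 6.045
  [1→3]: (12.09+9.57)/2 × 2 = 21.66
  [3→5]: (9.57+5.40)/2 × 2 = 14.97
  [5→6]: (5.40+3.99)/2 × 1 = 4.695
  [6→7]: (3.99+2.95)/2 × 1 = 3.47
  [7→13]: (2.95+0.48)/2 × 6 = 10.29
  [13→13.5]: (0.48+0.41)/2 × 0.5 = 0.2225
  Sum = 61.3525 mcg/mL·hr
k_e = ln2 / t½ = 0.693147 / 2.28 = 0.3040 hr^-1
Extrapolated tail: C_last / k_e = 0.41 / 0.304 = 1.349
AUC_0→∞ = 61.3525 + 1.349 = 62.7015 mcg/mL·hr

AUC = 62.7 mcg/mL·hr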